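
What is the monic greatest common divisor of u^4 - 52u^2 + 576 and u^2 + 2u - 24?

u^2 + 2u - 24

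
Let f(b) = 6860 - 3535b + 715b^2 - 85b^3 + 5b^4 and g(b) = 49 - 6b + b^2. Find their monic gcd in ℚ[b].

Euclidean algorithm in ℚ[b]:
  5b^4 - 85b^3 + 715b^2 - 3535b + 6860 = (5b^2 - 55b + 140)(b^2 - 6b + 49) + (0)
The last nonzero remainder b^2 - 6b + 49 is already monic.

49 - 6b + b^2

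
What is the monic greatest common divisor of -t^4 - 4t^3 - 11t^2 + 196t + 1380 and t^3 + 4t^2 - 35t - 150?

t^2 - t - 30

By polynomial division,
  -t^4 - 4t^3 - 11t^2 + 196t + 1380 = (-t)(t^3 + 4t^2 - 35t - 150) + (-46t^2 + 46t + 1380)
  t^3 + 4t^2 - 35t - 150 = (-(1/46)t - 5/46)(-46t^2 + 46t + 1380) + (0)
Last nonzero remainder: -46t^2 + 46t + 1380. Dividing through by -46 gives the monic gcd t^2 - t - 30.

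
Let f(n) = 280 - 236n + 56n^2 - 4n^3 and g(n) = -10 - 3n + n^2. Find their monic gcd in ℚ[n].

-5 + n

By polynomial division,
  -4n^3 + 56n^2 - 236n + 280 = (-4n + 44)(n^2 - 3n - 10) + (-144n + 720)
  n^2 - 3n - 10 = (-(1/144)n - 1/72)(-144n + 720) + (0)
Last nonzero remainder: -144n + 720. Dividing through by -144 gives the monic gcd n - 5.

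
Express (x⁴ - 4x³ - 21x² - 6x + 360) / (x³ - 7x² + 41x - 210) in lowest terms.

(x³ + 2x² - 9x - 60)/(x² - x + 35)

Repeated division with remainder:
  x⁴ - 4x³ - 21x² - 6x + 360 = (x + 3)(x³ - 7x² + 41x - 210) + (-41x² + 81x + 990)
  x³ - 7x² + 41x - 210 = (-(1/41)x + 206/1681)(-41x² + 81x + 990) + ((92825/1681)x - 556950/1681)
  -41x² + 81x + 990 = (-(68921/92825)x - 55473/18565)((92825/1681)x - 556950/1681) + (0)
Last nonzero remainder: (92825/1681)x - 556950/1681. Dividing through by 92825/1681 gives the monic gcd x - 6.
Cancel x - 6 from numerator and denominator to get the reduced form.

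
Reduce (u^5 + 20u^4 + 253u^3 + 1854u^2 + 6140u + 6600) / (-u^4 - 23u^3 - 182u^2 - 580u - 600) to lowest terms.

(-u^2 - 7u - 110)/(u + 10)

Repeated division with remainder:
  u^5 + 20u^4 + 253u^3 + 1854u^2 + 6140u + 6600 = (-u + 3)(-u^4 - 23u^3 - 182u^2 - 580u - 600) + (140u^3 + 1820u^2 + 7280u + 8400)
  -u^4 - 23u^3 - 182u^2 - 580u - 600 = (-(1/140)u - 1/14)(140u^3 + 1820u^2 + 7280u + 8400) + (0)
Last nonzero remainder: 140u^3 + 1820u^2 + 7280u + 8400. Dividing through by 140 gives the monic gcd u^3 + 13u^2 + 52u + 60.
Cancel u^3 + 13u^2 + 52u + 60 from numerator and denominator to get the reduced form.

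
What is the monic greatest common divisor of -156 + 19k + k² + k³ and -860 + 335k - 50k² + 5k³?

-4 + k

By polynomial division,
  k³ + k² + 19k - 156 = (1/5)(5k³ - 50k² + 335k - 860) + (11k² - 48k + 16)
  5k³ - 50k² + 335k - 860 = ((5/11)k - 310/121)(11k² - 48k + 16) + ((24775/121)k - 99100/121)
  11k² - 48k + 16 = ((1331/24775)k - 484/24775)((24775/121)k - 99100/121) + (0)
Last nonzero remainder: (24775/121)k - 99100/121. Dividing through by 24775/121 gives the monic gcd k - 4.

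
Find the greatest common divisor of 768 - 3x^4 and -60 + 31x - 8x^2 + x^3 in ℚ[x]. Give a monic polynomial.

-4 + x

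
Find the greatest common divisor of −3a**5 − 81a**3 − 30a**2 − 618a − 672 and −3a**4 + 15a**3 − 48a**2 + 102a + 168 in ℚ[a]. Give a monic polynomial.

a**3 − a**2 + 12a + 14

By polynomial division,
  −3a**5 − 81a**3 − 30a**2 − 618a − 672 = (a + 5)(−3a**4 + 15a**3 − 48a**2 + 102a + 168) + (−108a**3 + 108a**2 − 1296a − 1512)
  −3a**4 + 15a**3 − 48a**2 + 102a + 168 = ((1/36)a − 1/9)(−108a**3 + 108a**2 − 1296a − 1512) + (0)
Last nonzero remainder: −108a**3 + 108a**2 − 1296a − 1512. Dividing through by −108 gives the monic gcd a**3 − a**2 + 12a + 14.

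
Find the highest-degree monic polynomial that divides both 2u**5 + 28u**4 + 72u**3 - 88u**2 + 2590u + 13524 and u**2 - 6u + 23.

Apply the Euclidean algorithm:
  2u**5 + 28u**4 + 72u**3 - 88u**2 + 2590u + 13524 = (2u**3 + 40u**2 + 266u + 588)(u**2 - 6u + 23) + (0)
The last nonzero remainder u**2 - 6u + 23 is already monic.

u**2 - 6u + 23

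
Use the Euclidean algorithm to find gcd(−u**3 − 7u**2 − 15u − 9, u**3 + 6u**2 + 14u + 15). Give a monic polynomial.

u + 3

By polynomial division,
  −u**3 − 7u**2 − 15u − 9 = (−1)(u**3 + 6u**2 + 14u + 15) + (−u**2 − u + 6)
  u**3 + 6u**2 + 14u + 15 = (−u − 5)(−u**2 − u + 6) + (15u + 45)
  −u**2 − u + 6 = (−(1/15)u + 2/15)(15u + 45) + (0)
Last nonzero remainder: 15u + 45. Dividing through by 15 gives the monic gcd u + 3.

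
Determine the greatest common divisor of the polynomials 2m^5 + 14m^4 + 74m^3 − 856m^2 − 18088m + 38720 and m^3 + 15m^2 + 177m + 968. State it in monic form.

m^2 + 7m + 121

Euclidean algorithm in ℚ[m]:
  2m^5 + 14m^4 + 74m^3 − 856m^2 − 18088m + 38720 = (2m^2 − 16m − 40)(m^3 + 15m^2 + 177m + 968) + (640m^2 + 4480m + 77440)
  m^3 + 15m^2 + 177m + 968 = ((1/640)m + 1/80)(640m^2 + 4480m + 77440) + (0)
Last nonzero remainder: 640m^2 + 4480m + 77440. Dividing through by 640 gives the monic gcd m^2 + 7m + 121.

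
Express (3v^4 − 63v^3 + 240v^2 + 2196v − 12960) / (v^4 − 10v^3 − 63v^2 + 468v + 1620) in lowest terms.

By polynomial division,
  3v^4 − 63v^3 + 240v^2 + 2196v − 12960 = (3)(v^4 − 10v^3 − 63v^2 + 468v + 1620) + (−33v^3 + 429v^2 + 792v − 17820)
  v^4 − 10v^3 − 63v^2 + 468v + 1620 = (−(1/33)v − 1/11)(−33v^3 + 429v^2 + 792v − 17820) + (0)
Last nonzero remainder: −33v^3 + 429v^2 + 792v − 17820. Dividing through by −33 gives the monic gcd v^3 − 13v^2 − 24v + 540.
Cancel v^3 − 13v^2 − 24v + 540 from numerator and denominator to get the reduced form.

(3v − 24)/(v + 3)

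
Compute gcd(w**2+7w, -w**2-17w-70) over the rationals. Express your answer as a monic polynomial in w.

Apply the Euclidean algorithm:
  w**2+7w = (-1)(-w**2-17w-70) + (-10w-70)
  -w**2-17w-70 = ((1/10)w+1)(-10w-70) + (0)
Last nonzero remainder: -10w-70. Dividing through by -10 gives the monic gcd w+7.

w+7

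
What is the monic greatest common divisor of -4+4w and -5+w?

1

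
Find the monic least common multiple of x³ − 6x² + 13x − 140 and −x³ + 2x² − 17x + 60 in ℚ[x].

x⁴ − 9x³ + 31x² − 179x + 420

By polynomial division,
  x³ − 6x² + 13x − 140 = (−1)(−x³ + 2x² − 17x + 60) + (−4x² − 4x − 80)
  −x³ + 2x² − 17x + 60 = ((1/4)x − 3/4)(−4x² − 4x − 80) + (0)
Last nonzero remainder: −4x² − 4x − 80. Dividing through by −4 gives the monic gcd x² + x + 20.
Then lcm(f, g) = f·g / gcd(f, g); expanding and making the result monic gives the answer.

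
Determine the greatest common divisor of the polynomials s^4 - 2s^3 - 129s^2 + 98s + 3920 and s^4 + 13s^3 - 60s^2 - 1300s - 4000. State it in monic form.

s^2 - 2s - 80

Euclidean algorithm in ℚ[s]:
  s^4 - 2s^3 - 129s^2 + 98s + 3920 = (s^4 + 13s^3 - 60s^2 - 1300s - 4000) + (-15s^3 - 69s^2 + 1398s + 7920)
  s^4 + 13s^3 - 60s^2 - 1300s - 4000 = (-(1/15)s - 14/25)(-15s^3 - 69s^2 + 1398s + 7920) + (-(136/25)s^2 + (272/25)s + 2176/5)
  -15s^3 - 69s^2 + 1398s + 7920 = ((375/136)s + 2475/136)(-(136/25)s^2 + (272/25)s + 2176/5) + (0)
Last nonzero remainder: -(136/25)s^2 + (272/25)s + 2176/5. Dividing through by -136/25 gives the monic gcd s^2 - 2s - 80.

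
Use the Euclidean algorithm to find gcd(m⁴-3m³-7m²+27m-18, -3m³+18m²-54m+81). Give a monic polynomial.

m-3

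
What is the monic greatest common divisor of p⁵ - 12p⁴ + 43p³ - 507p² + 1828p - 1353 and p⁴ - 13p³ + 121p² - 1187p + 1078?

Apply the Euclidean algorithm:
  p⁵ - 12p⁴ + 43p³ - 507p² + 1828p - 1353 = (p + 1)(p⁴ - 13p³ + 121p² - 1187p + 1078) + (-65p³ + 559p² + 1937p - 2431)
  p⁴ - 13p³ + 121p² - 1187p + 1078 = (-(1/65)p + 22/325)(-65p³ + 559p² + 1937p - 2431) + ((2824/25)p² - (33888/25)p + 31064/25)
  -65p³ + 559p² + 1937p - 2431 = (-(1625/2824)p - 5525/2824)((2824/25)p² - (33888/25)p + 31064/25) + (0)
Last nonzero remainder: (2824/25)p² - (33888/25)p + 31064/25. Dividing through by 2824/25 gives the monic gcd p² - 12p + 11.

p² - 12p + 11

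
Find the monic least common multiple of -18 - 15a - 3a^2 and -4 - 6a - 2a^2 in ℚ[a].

Repeated division with remainder:
  -3a^2 - 15a - 18 = (3/2)(-2a^2 - 6a - 4) + (-6a - 12)
  -2a^2 - 6a - 4 = ((1/3)a + 1/3)(-6a - 12) + (0)
Last nonzero remainder: -6a - 12. Dividing through by -6 gives the monic gcd a + 2.
Then lcm(f, g) = f·g / gcd(f, g); expanding and making the result monic gives the answer.

6 + 11a + 6a^2 + a^3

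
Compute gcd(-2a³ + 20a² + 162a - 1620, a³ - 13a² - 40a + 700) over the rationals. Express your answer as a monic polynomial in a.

Repeated division with remainder:
  -2a³ + 20a² + 162a - 1620 = (-2)(a³ - 13a² - 40a + 700) + (-6a² + 82a - 220)
  a³ - 13a² - 40a + 700 = (-(1/6)a - 1/9)(-6a² + 82a - 220) + (-(608/9)a + 6080/9)
  -6a² + 82a - 220 = ((27/304)a - 99/304)(-(608/9)a + 6080/9) + (0)
Last nonzero remainder: -(608/9)a + 6080/9. Dividing through by -608/9 gives the monic gcd a - 10.

a - 10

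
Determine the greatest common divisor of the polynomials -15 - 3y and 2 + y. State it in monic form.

Apply the Euclidean algorithm:
  -3y - 15 = (-3)(y + 2) + (-9)
  y + 2 = (-(1/9)y - 2/9)(-9) + (0)
The last nonzero remainder is the constant -9, so the polynomials are coprime and gcd = 1.

1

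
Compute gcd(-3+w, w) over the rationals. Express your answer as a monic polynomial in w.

Repeated division with remainder:
  w-3 = (w) + (-3)
  w = (-(1/3)w)(-3) + (0)
The last nonzero remainder is the constant -3, so the polynomials are coprime and gcd = 1.

1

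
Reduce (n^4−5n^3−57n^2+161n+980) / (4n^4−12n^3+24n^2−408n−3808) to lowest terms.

(n^2−2n−35)/(4n^2+136)

Repeated division with remainder:
  n^4−5n^3−57n^2+161n+980 = (1/4)(4n^4−12n^3+24n^2−408n−3808) + (−2n^3−63n^2+263n+1932)
  4n^4−12n^3+24n^2−408n−3808 = (−2n+69)(−2n^3−63n^2+263n+1932) + (4897n^2−14691n−137116)
  −2n^3−63n^2+263n+1932 = (−(2/4897)n−69/4897)(4897n^2−14691n−137116) + (0)
Last nonzero remainder: 4897n^2−14691n−137116. Dividing through by 4897 gives the monic gcd n^2−3n−28.
Cancel n^2−3n−28 from numerator and denominator to get the reduced form.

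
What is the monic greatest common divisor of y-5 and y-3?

1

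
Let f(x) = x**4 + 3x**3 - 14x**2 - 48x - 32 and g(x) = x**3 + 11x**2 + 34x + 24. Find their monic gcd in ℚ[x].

Apply the Euclidean algorithm:
  x**4 + 3x**3 - 14x**2 - 48x - 32 = (x - 8)(x**3 + 11x**2 + 34x + 24) + (40x**2 + 200x + 160)
  x**3 + 11x**2 + 34x + 24 = ((1/40)x + 3/20)(40x**2 + 200x + 160) + (0)
Last nonzero remainder: 40x**2 + 200x + 160. Dividing through by 40 gives the monic gcd x**2 + 5x + 4.

x**2 + 5x + 4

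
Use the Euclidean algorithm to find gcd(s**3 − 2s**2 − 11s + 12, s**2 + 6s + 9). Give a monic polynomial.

Apply the Euclidean algorithm:
  s**3 − 2s**2 − 11s + 12 = (s − 8)(s**2 + 6s + 9) + (28s + 84)
  s**2 + 6s + 9 = ((1/28)s + 3/28)(28s + 84) + (0)
Last nonzero remainder: 28s + 84. Dividing through by 28 gives the monic gcd s + 3.

s + 3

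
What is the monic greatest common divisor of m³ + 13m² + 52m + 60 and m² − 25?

m + 5

By polynomial division,
  m³ + 13m² + 52m + 60 = (m + 13)(m² − 25) + (77m + 385)
  m² − 25 = ((1/77)m − 5/77)(77m + 385) + (0)
Last nonzero remainder: 77m + 385. Dividing through by 77 gives the monic gcd m + 5.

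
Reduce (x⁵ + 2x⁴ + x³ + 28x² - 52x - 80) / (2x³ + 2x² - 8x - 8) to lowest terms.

Repeated division with remainder:
  x⁵ + 2x⁴ + x³ + 28x² - 52x - 80 = ((1/2)x² + (1/2)x + 2)(2x³ + 2x² - 8x - 8) + (32x² - 32x - 64)
  2x³ + 2x² - 8x - 8 = ((1/16)x + 1/8)(32x² - 32x - 64) + (0)
Last nonzero remainder: 32x² - 32x - 64. Dividing through by 32 gives the monic gcd x² - x - 2.
Cancel x² - x - 2 from numerator and denominator to get the reduced form.

(x³ + 3x² + 6x + 40)/(2x + 4)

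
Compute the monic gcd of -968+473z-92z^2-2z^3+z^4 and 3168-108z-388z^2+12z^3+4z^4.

-88+3z+z^2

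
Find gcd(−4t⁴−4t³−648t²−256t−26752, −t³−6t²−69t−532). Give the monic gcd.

t²−t+76

Euclidean algorithm in ℚ[t]:
  −4t⁴−4t³−648t²−256t−26752 = (4t−20)(−t³−6t²−69t−532) + (−492t²+492t−37392)
  −t³−6t²−69t−532 = ((1/492)t+7/492)(−492t²+492t−37392) + (0)
Last nonzero remainder: −492t²+492t−37392. Dividing through by −492 gives the monic gcd t²−t+76.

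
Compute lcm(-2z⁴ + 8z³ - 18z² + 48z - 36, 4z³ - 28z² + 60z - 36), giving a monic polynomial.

z⁵ - 7z⁴ + 21z³ - 51z² + 90z - 54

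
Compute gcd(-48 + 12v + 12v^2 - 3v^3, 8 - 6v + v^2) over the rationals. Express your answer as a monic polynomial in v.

Apply the Euclidean algorithm:
  -3v^3 + 12v^2 + 12v - 48 = (-3v - 6)(v^2 - 6v + 8) + (0)
The last nonzero remainder v^2 - 6v + 8 is already monic.

8 - 6v + v^2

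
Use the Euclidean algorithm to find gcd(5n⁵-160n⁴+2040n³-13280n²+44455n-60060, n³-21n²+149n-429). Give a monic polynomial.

Euclidean algorithm in ℚ[n]:
  5n⁵-160n⁴+2040n³-13280n²+44455n-60060 = (5n²-55n+140)(n³-21n²+149n-429) + (0)
The last nonzero remainder n³-21n²+149n-429 is already monic.

n³-21n²+149n-429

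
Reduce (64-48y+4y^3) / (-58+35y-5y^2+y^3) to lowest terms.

Repeated division with remainder:
  4y^3-48y+64 = (4)(y^3-5y^2+35y-58) + (20y^2-188y+296)
  y^3-5y^2+35y-58 = ((1/20)y+11/50)(20y^2-188y+296) + ((1539/25)y-3078/25)
  20y^2-188y+296 = ((500/1539)y-3700/1539)((1539/25)y-3078/25) + (0)
Last nonzero remainder: (1539/25)y-3078/25. Dividing through by 1539/25 gives the monic gcd y-2.
Cancel y-2 from numerator and denominator to get the reduced form.

(-32+8y+4y^2)/(29-3y+y^2)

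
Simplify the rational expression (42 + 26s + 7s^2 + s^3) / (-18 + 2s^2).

(14 + 4s + s^2)/(-6 + 2s)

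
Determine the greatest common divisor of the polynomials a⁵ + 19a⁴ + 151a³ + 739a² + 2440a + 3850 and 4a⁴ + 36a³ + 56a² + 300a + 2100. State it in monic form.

a² + 12a + 35

Euclidean algorithm in ℚ[a]:
  a⁵ + 19a⁴ + 151a³ + 739a² + 2440a + 3850 = ((1/4)a + 5/2)(4a⁴ + 36a³ + 56a² + 300a + 2100) + (47a³ + 524a² + 1165a - 1400)
  4a⁴ + 36a³ + 56a² + 300a + 2100 = ((4/47)a - 404/2209)(47a³ + 524a² + 1165a - 1400) + ((116380/2209)a² + (1396560/2209)a + 4073300/2209)
  47a³ + 524a² + 1165a - 1400 = ((103823/116380)a - 4418/5819)((116380/2209)a² + (1396560/2209)a + 4073300/2209) + (0)
Last nonzero remainder: (116380/2209)a² + (1396560/2209)a + 4073300/2209. Dividing through by 116380/2209 gives the monic gcd a² + 12a + 35.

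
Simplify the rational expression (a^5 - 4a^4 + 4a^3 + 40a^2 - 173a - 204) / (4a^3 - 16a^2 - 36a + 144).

Euclidean algorithm in ℚ[a]:
  a^5 - 4a^4 + 4a^3 + 40a^2 - 173a - 204 = ((1/4)a^2 + 13/4)(4a^3 - 16a^2 - 36a + 144) + (56a^2 - 56a - 672)
  4a^3 - 16a^2 - 36a + 144 = ((1/14)a - 3/14)(56a^2 - 56a - 672) + (0)
Last nonzero remainder: 56a^2 - 56a - 672. Dividing through by 56 gives the monic gcd a^2 - a - 12.
Cancel a^2 - a - 12 from numerator and denominator to get the reduced form.

(a^3 - 3a^2 + 13a + 17)/(4a - 12)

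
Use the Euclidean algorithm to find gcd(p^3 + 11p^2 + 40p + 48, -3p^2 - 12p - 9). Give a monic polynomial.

p + 3

Repeated division with remainder:
  p^3 + 11p^2 + 40p + 48 = (-(1/3)p - 7/3)(-3p^2 - 12p - 9) + (9p + 27)
  -3p^2 - 12p - 9 = (-(1/3)p - 1/3)(9p + 27) + (0)
Last nonzero remainder: 9p + 27. Dividing through by 9 gives the monic gcd p + 3.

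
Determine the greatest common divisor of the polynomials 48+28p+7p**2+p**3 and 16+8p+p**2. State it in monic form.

Repeated division with remainder:
  p**3+7p**2+28p+48 = (p−1)(p**2+8p+16) + (20p+64)
  p**2+8p+16 = ((1/20)p+6/25)(20p+64) + (16/25)
  20p+64 = ((125/4)p+100)(16/25) + (0)
The last nonzero remainder is the constant 16/25, so the polynomials are coprime and gcd = 1.

1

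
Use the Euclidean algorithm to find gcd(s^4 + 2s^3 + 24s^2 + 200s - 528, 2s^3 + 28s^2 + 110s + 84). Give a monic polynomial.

By polynomial division,
  s^4 + 2s^3 + 24s^2 + 200s - 528 = ((1/2)s - 6)(2s^3 + 28s^2 + 110s + 84) + (137s^2 + 818s - 24)
  2s^3 + 28s^2 + 110s + 84 = ((2/137)s + 2200/18769)(137s^2 + 818s - 24) + ((271566/18769)s + 1629396/18769)
  137s^2 + 818s - 24 = ((2571353/271566)s - 37538/135783)((271566/18769)s + 1629396/18769) + (0)
Last nonzero remainder: (271566/18769)s + 1629396/18769. Dividing through by 271566/18769 gives the monic gcd s + 6.

s + 6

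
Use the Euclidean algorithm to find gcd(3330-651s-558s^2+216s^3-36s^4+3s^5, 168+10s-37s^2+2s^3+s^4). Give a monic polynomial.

-6-s+s^2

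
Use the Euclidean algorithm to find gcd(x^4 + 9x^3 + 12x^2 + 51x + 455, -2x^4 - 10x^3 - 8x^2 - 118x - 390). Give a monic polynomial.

x^3 + 2x^2 - 2x + 65

Repeated division with remainder:
  x^4 + 9x^3 + 12x^2 + 51x + 455 = (-1/2)(-2x^4 - 10x^3 - 8x^2 - 118x - 390) + (4x^3 + 8x^2 - 8x + 260)
  -2x^4 - 10x^3 - 8x^2 - 118x - 390 = (-(1/2)x - 3/2)(4x^3 + 8x^2 - 8x + 260) + (0)
Last nonzero remainder: 4x^3 + 8x^2 - 8x + 260. Dividing through by 4 gives the monic gcd x^3 + 2x^2 - 2x + 65.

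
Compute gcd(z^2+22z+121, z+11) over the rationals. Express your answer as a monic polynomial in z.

z+11

Euclidean algorithm in ℚ[z]:
  z^2+22z+121 = (z+11)(z+11) + (0)
The last nonzero remainder z+11 is already monic.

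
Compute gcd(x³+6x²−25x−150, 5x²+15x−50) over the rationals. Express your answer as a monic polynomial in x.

x+5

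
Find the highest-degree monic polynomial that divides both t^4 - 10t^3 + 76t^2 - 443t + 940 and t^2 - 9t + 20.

t^2 - 9t + 20

Repeated division with remainder:
  t^4 - 10t^3 + 76t^2 - 443t + 940 = (t^2 - t + 47)(t^2 - 9t + 20) + (0)
The last nonzero remainder t^2 - 9t + 20 is already monic.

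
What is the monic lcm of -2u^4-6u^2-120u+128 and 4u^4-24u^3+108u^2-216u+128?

Apply the Euclidean algorithm:
  -2u^4-6u^2-120u+128 = (-1/2)(4u^4-24u^3+108u^2-216u+128) + (-12u^3+48u^2-228u+192)
  4u^4-24u^3+108u^2-216u+128 = (-(1/3)u+2/3)(-12u^3+48u^2-228u+192) + (0)
Last nonzero remainder: -12u^3+48u^2-228u+192. Dividing through by -12 gives the monic gcd u^3-4u^2+19u-16.
Then lcm(f, g) = f·g / gcd(f, g); expanding and making the result monic gives the answer.

u^5-2u^4+3u^3+54u^2-184u+128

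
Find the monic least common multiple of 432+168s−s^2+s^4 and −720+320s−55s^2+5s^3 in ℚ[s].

Euclidean algorithm in ℚ[s]:
  s^4−s^2+168s+432 = ((1/5)s+11/5)(5s^3−55s^2+320s−720) + (56s^2−392s+2016)
  5s^3−55s^2+320s−720 = ((5/56)s−5/14)(56s^2−392s+2016) + (0)
Last nonzero remainder: 56s^2−392s+2016. Dividing through by 56 gives the monic gcd s^2−7s+36.
Then lcm(f, g) = f·g / gcd(f, g); expanding and making the result monic gives the answer.

−1728−240s+172s^2−s^3−4s^4+s^5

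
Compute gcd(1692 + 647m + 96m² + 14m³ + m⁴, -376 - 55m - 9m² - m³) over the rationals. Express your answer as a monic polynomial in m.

47 + m + m²

By polynomial division,
  m⁴ + 14m³ + 96m² + 647m + 1692 = (-m - 5)(-m³ - 9m² - 55m - 376) + (-4m² - 4m - 188)
  -m³ - 9m² - 55m - 376 = ((1/4)m + 2)(-4m² - 4m - 188) + (0)
Last nonzero remainder: -4m² - 4m - 188. Dividing through by -4 gives the monic gcd m² + m + 47.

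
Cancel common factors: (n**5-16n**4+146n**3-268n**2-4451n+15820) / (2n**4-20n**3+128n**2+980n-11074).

By polynomial division,
  n**5-16n**4+146n**3-268n**2-4451n+15820 = ((1/2)n-3)(2n**4-20n**3+128n**2+980n-11074) + (22n**3-374n**2+4026n-17402)
  2n**4-20n**3+128n**2+980n-11074 = ((1/11)n+7/11)(22n**3-374n**2+4026n-17402) + (0)
Last nonzero remainder: 22n**3-374n**2+4026n-17402. Dividing through by 22 gives the monic gcd n**3-17n**2+183n-791.
Cancel n**3-17n**2+183n-791 from numerator and denominator to get the reduced form.

(n**2+n-20)/(2n+14)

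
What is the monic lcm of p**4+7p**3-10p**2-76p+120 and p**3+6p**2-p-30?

Euclidean algorithm in ℚ[p]:
  p**4+7p**3-10p**2-76p+120 = (p+1)(p**3+6p**2-p-30) + (-15p**2-45p+150)
  p**3+6p**2-p-30 = (-(1/15)p-1/5)(-15p**2-45p+150) + (0)
Last nonzero remainder: -15p**2-45p+150. Dividing through by -15 gives the monic gcd p**2+3p-10.
Then lcm(f, g) = f·g / gcd(f, g); expanding and making the result monic gives the answer.

p**5+10p**4+11p**3-106p**2-108p+360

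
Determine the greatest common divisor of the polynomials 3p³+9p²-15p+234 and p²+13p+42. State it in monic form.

p+6

Apply the Euclidean algorithm:
  3p³+9p²-15p+234 = (3p-30)(p²+13p+42) + (249p+1494)
  p²+13p+42 = ((1/249)p+7/249)(249p+1494) + (0)
Last nonzero remainder: 249p+1494. Dividing through by 249 gives the monic gcd p+6.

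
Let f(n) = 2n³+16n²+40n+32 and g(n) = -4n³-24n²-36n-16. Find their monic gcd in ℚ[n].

n+4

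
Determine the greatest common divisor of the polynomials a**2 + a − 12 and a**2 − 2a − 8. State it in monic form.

1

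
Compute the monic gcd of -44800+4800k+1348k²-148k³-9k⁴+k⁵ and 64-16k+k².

64-16k+k²

By polynomial division,
  k⁵-9k⁴-148k³+1348k²+4800k-44800 = (k³+7k²-100k-700)(k²-16k+64) + (0)
The last nonzero remainder k²-16k+64 is already monic.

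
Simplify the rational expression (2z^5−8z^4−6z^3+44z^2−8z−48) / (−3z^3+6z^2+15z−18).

Euclidean algorithm in ℚ[z]:
  2z^5−8z^4−6z^3+44z^2−8z−48 = (−(2/3)z^2+(4/3)z+4/3)(−3z^3+6z^2+15z−18) + (4z^2−4z−24)
  −3z^3+6z^2+15z−18 = (−(3/4)z+3/4)(4z^2−4z−24) + (0)
Last nonzero remainder: 4z^2−4z−24. Dividing through by 4 gives the monic gcd z^2−z−6.
Cancel z^2−z−6 from numerator and denominator to get the reduced form.

(−2z^3+6z^2−8)/(3z−3)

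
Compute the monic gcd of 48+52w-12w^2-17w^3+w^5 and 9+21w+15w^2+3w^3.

3+4w+w^2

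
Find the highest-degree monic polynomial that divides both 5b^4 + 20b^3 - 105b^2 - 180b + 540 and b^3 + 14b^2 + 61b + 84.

b + 3

By polynomial division,
  5b^4 + 20b^3 - 105b^2 - 180b + 540 = (5b - 50)(b^3 + 14b^2 + 61b + 84) + (290b^2 + 2450b + 4740)
  b^3 + 14b^2 + 61b + 84 = ((1/290)b + 161/8410)(290b^2 + 2450b + 4740) + (-(1890/841)b - 5670/841)
  290b^2 + 2450b + 4740 = (-(24389/189)b - 132878/189)(-(1890/841)b - 5670/841) + (0)
Last nonzero remainder: -(1890/841)b - 5670/841. Dividing through by -1890/841 gives the monic gcd b + 3.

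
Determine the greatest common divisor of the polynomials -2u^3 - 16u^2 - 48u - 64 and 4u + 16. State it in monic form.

u + 4

Euclidean algorithm in ℚ[u]:
  -2u^3 - 16u^2 - 48u - 64 = (-(1/2)u^2 - 2u - 4)(4u + 16) + (0)
Last nonzero remainder: 4u + 16. Dividing through by 4 gives the monic gcd u + 4.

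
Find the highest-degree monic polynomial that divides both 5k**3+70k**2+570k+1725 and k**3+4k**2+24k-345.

Repeated division with remainder:
  5k**3+70k**2+570k+1725 = (5)(k**3+4k**2+24k-345) + (50k**2+450k+3450)
  k**3+4k**2+24k-345 = ((1/50)k-1/10)(50k**2+450k+3450) + (0)
Last nonzero remainder: 50k**2+450k+3450. Dividing through by 50 gives the monic gcd k**2+9k+69.

k**2+9k+69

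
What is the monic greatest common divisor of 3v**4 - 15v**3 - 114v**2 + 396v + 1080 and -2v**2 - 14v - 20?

v**2 + 7v + 10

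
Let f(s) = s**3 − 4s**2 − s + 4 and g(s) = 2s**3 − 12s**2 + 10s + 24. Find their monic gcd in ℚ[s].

Repeated division with remainder:
  s**3 − 4s**2 − s + 4 = (1/2)(2s**3 − 12s**2 + 10s + 24) + (2s**2 − 6s − 8)
  2s**3 − 12s**2 + 10s + 24 = (s − 3)(2s**2 − 6s − 8) + (0)
Last nonzero remainder: 2s**2 − 6s − 8. Dividing through by 2 gives the monic gcd s**2 − 3s − 4.

s**2 − 3s − 4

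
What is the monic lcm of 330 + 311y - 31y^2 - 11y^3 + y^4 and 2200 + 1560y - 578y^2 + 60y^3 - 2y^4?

By polynomial division,
  y^4 - 11y^3 - 31y^2 + 311y + 330 = (-1/2)(-2y^4 + 60y^3 - 578y^2 + 1560y + 2200) + (19y^3 - 320y^2 + 1091y + 1430)
  -2y^4 + 60y^3 - 578y^2 + 1560y + 2200 = (-(2/19)y + 500/361)(19y^3 - 320y^2 + 1091y + 1430) + (-(7200/361)y^2 + (72000/361)y + 79200/361)
  19y^3 - 320y^2 + 1091y + 1430 = (-(6859/7200)y + 4693/720)(-(7200/361)y^2 + (72000/361)y + 79200/361) + (0)
Last nonzero remainder: -(7200/361)y^2 + (72000/361)y + 79200/361. Dividing through by -7200/361 gives the monic gcd y^2 - 10y - 11.
Then lcm(f, g) = f·g / gcd(f, g); expanding and making the result monic gives the answer.

33000 + 24500y - 8990y^2 - 169y^3 + 289y^4 - 31y^5 + y^6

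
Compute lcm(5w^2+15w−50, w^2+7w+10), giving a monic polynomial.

Repeated division with remainder:
  5w^2+15w−50 = (5)(w^2+7w+10) + (−20w−100)
  w^2+7w+10 = (−(1/20)w−1/10)(−20w−100) + (0)
Last nonzero remainder: −20w−100. Dividing through by −20 gives the monic gcd w+5.
Then lcm(f, g) = f·g / gcd(f, g); expanding and making the result monic gives the answer.

w^3+5w^2−4w−20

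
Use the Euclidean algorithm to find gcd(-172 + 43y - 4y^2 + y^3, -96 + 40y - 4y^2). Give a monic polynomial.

By polynomial division,
  y^3 - 4y^2 + 43y - 172 = (-(1/4)y - 3/2)(-4y^2 + 40y - 96) + (79y - 316)
  -4y^2 + 40y - 96 = (-(4/79)y + 24/79)(79y - 316) + (0)
Last nonzero remainder: 79y - 316. Dividing through by 79 gives the monic gcd y - 4.

-4 + y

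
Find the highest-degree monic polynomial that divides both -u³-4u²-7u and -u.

Apply the Euclidean algorithm:
  -u³-4u²-7u = (u²+4u+7)(-u) + (0)
Last nonzero remainder: -u. Dividing through by -1 gives the monic gcd u.

u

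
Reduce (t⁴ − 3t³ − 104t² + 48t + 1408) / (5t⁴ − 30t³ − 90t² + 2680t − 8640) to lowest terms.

(t² − 7t − 44)/(5t² − 50t + 270)

By polynomial division,
  t⁴ − 3t³ − 104t² + 48t + 1408 = (1/5)(5t⁴ − 30t³ − 90t² + 2680t − 8640) + (3t³ − 86t² − 488t + 3136)
  5t⁴ − 30t³ − 90t² + 2680t − 8640 = ((5/3)t + 340/9)(3t³ − 86t² − 488t + 3136) + ((35750/9)t² + (143000/9)t − 1144000/9)
  3t³ − 86t² − 488t + 3136 = ((27/35750)t − 441/17875)((35750/9)t² + (143000/9)t − 1144000/9) + (0)
Last nonzero remainder: (35750/9)t² + (143000/9)t − 1144000/9. Dividing through by 35750/9 gives the monic gcd t² + 4t − 32.
Cancel t² + 4t − 32 from numerator and denominator to get the reduced form.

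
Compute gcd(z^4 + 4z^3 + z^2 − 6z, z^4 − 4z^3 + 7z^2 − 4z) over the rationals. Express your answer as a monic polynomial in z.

Euclidean algorithm in ℚ[z]:
  z^4 + 4z^3 + z^2 − 6z = (z^4 − 4z^3 + 7z^2 − 4z) + (8z^3 − 6z^2 − 2z)
  z^4 − 4z^3 + 7z^2 − 4z = ((1/8)z − 13/32)(8z^3 − 6z^2 − 2z) + ((77/16)z^2 − (77/16)z)
  8z^3 − 6z^2 − 2z = ((128/77)z + 32/77)((77/16)z^2 − (77/16)z) + (0)
Last nonzero remainder: (77/16)z^2 − (77/16)z. Dividing through by 77/16 gives the monic gcd z^2 − z.

z^2 − z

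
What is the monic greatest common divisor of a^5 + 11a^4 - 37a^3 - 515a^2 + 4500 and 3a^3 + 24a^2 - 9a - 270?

By polynomial division,
  a^5 + 11a^4 - 37a^3 - 515a^2 + 4500 = ((1/3)a^2 + a - 58/3)(3a^3 + 24a^2 - 9a - 270) + (48a^2 + 96a - 720)
  3a^3 + 24a^2 - 9a - 270 = ((1/16)a + 3/8)(48a^2 + 96a - 720) + (0)
Last nonzero remainder: 48a^2 + 96a - 720. Dividing through by 48 gives the monic gcd a^2 + 2a - 15.

a^2 + 2a - 15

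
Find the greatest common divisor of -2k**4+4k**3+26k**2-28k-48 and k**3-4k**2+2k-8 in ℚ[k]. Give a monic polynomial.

By polynomial division,
  -2k**4+4k**3+26k**2-28k-48 = (-2k-4)(k**3-4k**2+2k-8) + (14k**2-36k-80)
  k**3-4k**2+2k-8 = ((1/14)k-5/49)(14k**2-36k-80) + ((198/49)k-792/49)
  14k**2-36k-80 = ((343/99)k+490/99)((198/49)k-792/49) + (0)
Last nonzero remainder: (198/49)k-792/49. Dividing through by 198/49 gives the monic gcd k-4.

k-4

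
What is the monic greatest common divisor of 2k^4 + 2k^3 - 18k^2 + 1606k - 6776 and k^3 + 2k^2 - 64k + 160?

k - 4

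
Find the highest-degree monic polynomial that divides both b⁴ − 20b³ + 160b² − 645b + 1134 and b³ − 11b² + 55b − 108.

Euclidean algorithm in ℚ[b]:
  b⁴ − 20b³ + 160b² − 645b + 1134 = (b − 9)(b³ − 11b² + 55b − 108) + (6b² − 42b + 162)
  b³ − 11b² + 55b − 108 = ((1/6)b − 2/3)(6b² − 42b + 162) + (0)
Last nonzero remainder: 6b² − 42b + 162. Dividing through by 6 gives the monic gcd b² − 7b + 27.

b² − 7b + 27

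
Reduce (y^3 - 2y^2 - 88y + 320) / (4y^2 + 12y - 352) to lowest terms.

(y^2 + 6y - 40)/(4y + 44)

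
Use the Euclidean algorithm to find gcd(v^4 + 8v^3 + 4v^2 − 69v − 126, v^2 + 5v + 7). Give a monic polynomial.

Euclidean algorithm in ℚ[v]:
  v^4 + 8v^3 + 4v^2 − 69v − 126 = (v^2 + 3v − 18)(v^2 + 5v + 7) + (0)
The last nonzero remainder v^2 + 5v + 7 is already monic.

v^2 + 5v + 7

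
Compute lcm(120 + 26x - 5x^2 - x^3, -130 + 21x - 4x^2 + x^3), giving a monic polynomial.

-3120 - 796x - 16x^2 + 5x^3 + 6x^4 + x^5

Repeated division with remainder:
  -x^3 - 5x^2 + 26x + 120 = (-1)(x^3 - 4x^2 + 21x - 130) + (-9x^2 + 47x - 10)
  x^3 - 4x^2 + 21x - 130 = (-(1/9)x - 11/81)(-9x^2 + 47x - 10) + ((2128/81)x - 10640/81)
  -9x^2 + 47x - 10 = (-(729/2128)x + 81/1064)((2128/81)x - 10640/81) + (0)
Last nonzero remainder: (2128/81)x - 10640/81. Dividing through by 2128/81 gives the monic gcd x - 5.
Then lcm(f, g) = f·g / gcd(f, g); expanding and making the result monic gives the answer.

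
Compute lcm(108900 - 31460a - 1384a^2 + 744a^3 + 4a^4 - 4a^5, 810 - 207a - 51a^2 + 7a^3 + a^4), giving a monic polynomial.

Euclidean algorithm in ℚ[a]:
  -4a^5 + 4a^4 + 744a^3 - 1384a^2 - 31460a + 108900 = (-4a + 32)(a^4 + 7a^3 - 51a^2 - 207a + 810) + (316a^3 - 580a^2 - 21596a + 82980)
  a^4 + 7a^3 - 51a^2 - 207a + 810 = ((1/316)a + 349/12482)(316a^3 - 580a^2 - 21596a + 82980) + ((209440/6241)a^2 + (837760/6241)a - 9424800/6241)
  316a^3 - 580a^2 - 21596a + 82980 = ((493039/52360)a - 2877101/52360)((209440/6241)a^2 + (837760/6241)a - 9424800/6241) + (0)
Last nonzero remainder: (209440/6241)a^2 + (837760/6241)a - 9424800/6241. Dividing through by 209440/6241 gives the monic gcd a^2 + 4a - 45.
Then lcm(f, g) = f·g / gcd(f, g); expanding and making the result monic gives the answer.

490050 - 223245a - 9858a^2 + 12251a^3 - 194a^4 - 207a^5 + 2a^6 + a^7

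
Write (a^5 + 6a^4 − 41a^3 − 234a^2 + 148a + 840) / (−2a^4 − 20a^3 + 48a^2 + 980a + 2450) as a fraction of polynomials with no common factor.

(−a^3 + 6a^2 + 4a − 24)/(2a^2 − 4a − 70)

Euclidean algorithm in ℚ[a]:
  a^5 + 6a^4 − 41a^3 − 234a^2 + 148a + 840 = (−(1/2)a + 2)(−2a^4 − 20a^3 + 48a^2 + 980a + 2450) + (23a^3 + 160a^2 − 587a − 4060)
  −2a^4 − 20a^3 + 48a^2 + 980a + 2450 = (−(2/23)a − 140/529)(23a^3 + 160a^2 − 587a − 4060) + ((20790/529)a^2 + (249480/529)a + 727650/529)
  23a^3 + 160a^2 − 587a − 4060 = ((12167/20790)a − 30682/10395)((20790/529)a^2 + (249480/529)a + 727650/529) + (0)
Last nonzero remainder: (20790/529)a^2 + (249480/529)a + 727650/529. Dividing through by 20790/529 gives the monic gcd a^2 + 12a + 35.
Cancel a^2 + 12a + 35 from numerator and denominator to get the reduced form.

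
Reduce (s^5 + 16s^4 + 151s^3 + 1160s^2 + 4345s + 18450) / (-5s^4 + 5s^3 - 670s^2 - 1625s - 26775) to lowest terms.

Euclidean algorithm in ℚ[s]:
  s^5 + 16s^4 + 151s^3 + 1160s^2 + 4345s + 18450 = (-(1/5)s - 17/5)(-5s^4 + 5s^3 - 670s^2 - 1625s - 26775) + (34s^3 - 1443s^2 - 6535s - 72585)
  -5s^4 + 5s^3 - 670s^2 - 1625s - 26775 = (-(5/34)s - 7045/1156)(34s^3 - 1443s^2 - 6535s - 72585) + (-(12051405/1156)s^2 - (60257025/1156)s - 542313225/1156)
  34s^3 - 1443s^2 - 6535s - 72585 = (-(39304/12051405)s + 1864628/12051405)(-(12051405/1156)s^2 - (60257025/1156)s - 542313225/1156) + (0)
Last nonzero remainder: -(12051405/1156)s^2 - (60257025/1156)s - 542313225/1156. Dividing through by -12051405/1156 gives the monic gcd s^2 + 5s + 45.
Cancel s^2 + 5s + 45 from numerator and denominator to get the reduced form.

(-s^3 - 11s^2 - 51s - 410)/(5s^2 - 30s + 595)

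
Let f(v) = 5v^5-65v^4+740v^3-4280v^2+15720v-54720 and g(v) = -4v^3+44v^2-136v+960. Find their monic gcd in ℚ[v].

v^2-v+24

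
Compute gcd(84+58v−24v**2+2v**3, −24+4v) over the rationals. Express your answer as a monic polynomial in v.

−6+v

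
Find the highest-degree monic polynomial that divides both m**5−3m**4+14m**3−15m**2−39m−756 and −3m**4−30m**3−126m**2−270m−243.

m**2+4m+9

By polynomial division,
  m**5−3m**4+14m**3−15m**2−39m−756 = (−(1/3)m+13/3)(−3m**4−30m**3−126m**2−270m−243) + (102m**3+441m**2+1050m+297)
  −3m**4−30m**3−126m**2−270m−243 = (−(1/34)m−193/1156)(102m**3+441m**2+1050m+297) + (−(24843/1156)m**2−(24843/289)m−223587/1156)
  102m**3+441m**2+1050m+297 = (−(39304/8281)m−12716/8281)(−(24843/1156)m**2−(24843/289)m−223587/1156) + (0)
Last nonzero remainder: −(24843/1156)m**2−(24843/289)m−223587/1156. Dividing through by −24843/1156 gives the monic gcd m**2+4m+9.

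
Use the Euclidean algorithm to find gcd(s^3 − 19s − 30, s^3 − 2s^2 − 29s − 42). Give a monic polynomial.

s^2 + 5s + 6

Repeated division with remainder:
  s^3 − 19s − 30 = (s^3 − 2s^2 − 29s − 42) + (2s^2 + 10s + 12)
  s^3 − 2s^2 − 29s − 42 = ((1/2)s − 7/2)(2s^2 + 10s + 12) + (0)
Last nonzero remainder: 2s^2 + 10s + 12. Dividing through by 2 gives the monic gcd s^2 + 5s + 6.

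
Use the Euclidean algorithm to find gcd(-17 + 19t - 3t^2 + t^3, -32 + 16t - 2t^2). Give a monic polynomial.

Apply the Euclidean algorithm:
  t^3 - 3t^2 + 19t - 17 = (-(1/2)t - 5/2)(-2t^2 + 16t - 32) + (43t - 97)
  -2t^2 + 16t - 32 = (-(2/43)t + 494/1849)(43t - 97) + (-11250/1849)
  43t - 97 = (-(79507/11250)t + 179353/11250)(-11250/1849) + (0)
The last nonzero remainder is the constant -11250/1849, so the polynomials are coprime and gcd = 1.

1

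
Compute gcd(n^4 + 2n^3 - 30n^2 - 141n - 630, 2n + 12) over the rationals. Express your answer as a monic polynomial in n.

n + 6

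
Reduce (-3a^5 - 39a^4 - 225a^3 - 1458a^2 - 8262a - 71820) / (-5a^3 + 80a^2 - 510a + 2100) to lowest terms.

(3a^3 + 57a^2 + 441a + 1710)/(5a - 50)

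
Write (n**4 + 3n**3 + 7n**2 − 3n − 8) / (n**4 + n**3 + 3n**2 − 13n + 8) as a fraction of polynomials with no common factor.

Apply the Euclidean algorithm:
  n**4 + 3n**3 + 7n**2 − 3n − 8 = (n**4 + n**3 + 3n**2 − 13n + 8) + (2n**3 + 4n**2 + 10n − 16)
  n**4 + n**3 + 3n**2 − 13n + 8 = ((1/2)n − 1/2)(2n**3 + 4n**2 + 10n − 16) + (0)
Last nonzero remainder: 2n**3 + 4n**2 + 10n − 16. Dividing through by 2 gives the monic gcd n**3 + 2n**2 + 5n − 8.
Cancel n**3 + 2n**2 + 5n − 8 from numerator and denominator to get the reduced form.

(n + 1)/(n − 1)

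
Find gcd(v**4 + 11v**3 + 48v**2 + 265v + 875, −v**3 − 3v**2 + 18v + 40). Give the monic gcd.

v + 5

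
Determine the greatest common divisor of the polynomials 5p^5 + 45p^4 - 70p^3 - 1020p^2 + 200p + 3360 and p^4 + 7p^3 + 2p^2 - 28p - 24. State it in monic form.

Repeated division with remainder:
  5p^5 + 45p^4 - 70p^3 - 1020p^2 + 200p + 3360 = (5p + 10)(p^4 + 7p^3 + 2p^2 - 28p - 24) + (-150p^3 - 900p^2 + 600p + 3600)
  p^4 + 7p^3 + 2p^2 - 28p - 24 = (-(1/150)p - 1/150)(-150p^3 - 900p^2 + 600p + 3600) + (0)
Last nonzero remainder: -150p^3 - 900p^2 + 600p + 3600. Dividing through by -150 gives the monic gcd p^3 + 6p^2 - 4p - 24.

p^3 + 6p^2 - 4p - 24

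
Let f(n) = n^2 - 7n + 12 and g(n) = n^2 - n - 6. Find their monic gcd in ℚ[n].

n - 3

Euclidean algorithm in ℚ[n]:
  n^2 - 7n + 12 = (n^2 - n - 6) + (-6n + 18)
  n^2 - n - 6 = (-(1/6)n - 1/3)(-6n + 18) + (0)
Last nonzero remainder: -6n + 18. Dividing through by -6 gives the monic gcd n - 3.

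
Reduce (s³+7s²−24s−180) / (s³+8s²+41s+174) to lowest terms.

(s²+s−30)/(s²+2s+29)

Euclidean algorithm in ℚ[s]:
  s³+7s²−24s−180 = (s³+8s²+41s+174) + (−s²−65s−354)
  s³+8s²+41s+174 = (−s+57)(−s²−65s−354) + (3392s+20352)
  −s²−65s−354 = (−(1/3392)s−59/3392)(3392s+20352) + (0)
Last nonzero remainder: 3392s+20352. Dividing through by 3392 gives the monic gcd s+6.
Cancel s+6 from numerator and denominator to get the reduced form.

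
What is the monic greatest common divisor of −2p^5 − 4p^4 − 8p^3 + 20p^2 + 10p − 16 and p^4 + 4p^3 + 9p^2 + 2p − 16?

Repeated division with remainder:
  −2p^5 − 4p^4 − 8p^3 + 20p^2 + 10p − 16 = (−2p + 4)(p^4 + 4p^3 + 9p^2 + 2p − 16) + (−6p^3 − 12p^2 − 30p + 48)
  p^4 + 4p^3 + 9p^2 + 2p − 16 = (−(1/6)p − 1/3)(−6p^3 − 12p^2 − 30p + 48) + (0)
Last nonzero remainder: −6p^3 − 12p^2 − 30p + 48. Dividing through by −6 gives the monic gcd p^3 + 2p^2 + 5p − 8.

p^3 + 2p^2 + 5p − 8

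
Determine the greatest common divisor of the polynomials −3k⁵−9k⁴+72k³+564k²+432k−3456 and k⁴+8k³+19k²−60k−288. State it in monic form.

k³+11k²+52k+96

By polynomial division,
  −3k⁵−9k⁴+72k³+564k²+432k−3456 = (−3k+15)(k⁴+8k³+19k²−60k−288) + (9k³+99k²+468k+864)
  k⁴+8k³+19k²−60k−288 = ((1/9)k−1/3)(9k³+99k²+468k+864) + (0)
Last nonzero remainder: 9k³+99k²+468k+864. Dividing through by 9 gives the monic gcd k³+11k²+52k+96.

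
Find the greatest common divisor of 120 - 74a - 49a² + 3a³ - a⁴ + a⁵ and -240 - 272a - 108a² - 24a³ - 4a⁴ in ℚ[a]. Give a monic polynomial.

30 + 19a + 4a² + a³

Repeated division with remainder:
  a⁵ - a⁴ + 3a³ - 49a² - 74a + 120 = (-(1/4)a + 7/4)(-4a⁴ - 24a³ - 108a² - 272a - 240) + (18a³ + 72a² + 342a + 540)
  -4a⁴ - 24a³ - 108a² - 272a - 240 = (-(2/9)a - 4/9)(18a³ + 72a² + 342a + 540) + (0)
Last nonzero remainder: 18a³ + 72a² + 342a + 540. Dividing through by 18 gives the monic gcd a³ + 4a² + 19a + 30.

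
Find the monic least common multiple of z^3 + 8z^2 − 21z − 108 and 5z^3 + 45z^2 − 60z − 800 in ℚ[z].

z^5 + 21z^4 + 123z^3 − 61z^2 − 2244z − 4320

Repeated division with remainder:
  z^3 + 8z^2 − 21z − 108 = (1/5)(5z^3 + 45z^2 − 60z − 800) + (−z^2 − 9z + 52)
  5z^3 + 45z^2 − 60z − 800 = (−5z)(−z^2 − 9z + 52) + (200z − 800)
  −z^2 − 9z + 52 = (−(1/200)z − 13/200)(200z − 800) + (0)
Last nonzero remainder: 200z − 800. Dividing through by 200 gives the monic gcd z − 4.
Then lcm(f, g) = f·g / gcd(f, g); expanding and making the result monic gives the answer.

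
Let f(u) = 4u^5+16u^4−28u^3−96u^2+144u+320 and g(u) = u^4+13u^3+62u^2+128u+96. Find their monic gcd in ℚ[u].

u^2+6u+8

Repeated division with remainder:
  4u^5+16u^4−28u^3−96u^2+144u+320 = (4u−36)(u^4+13u^3+62u^2+128u+96) + (192u^3+1624u^2+4368u+3776)
  u^4+13u^3+62u^2+128u+96 = ((1/192)u+109/4608)(192u^3+1624u^2+4368u+3776) + ((481/576)u^2+(481/96)u+481/72)
  192u^3+1624u^2+4368u+3776 = ((110592/481)u+271872/481)((481/576)u^2+(481/96)u+481/72) + (0)
Last nonzero remainder: (481/576)u^2+(481/96)u+481/72. Dividing through by 481/576 gives the monic gcd u^2+6u+8.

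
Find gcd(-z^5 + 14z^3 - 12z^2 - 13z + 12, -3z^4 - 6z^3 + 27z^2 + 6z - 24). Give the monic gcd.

Repeated division with remainder:
  -z^5 + 14z^3 - 12z^2 - 13z + 12 = ((1/3)z - 2/3)(-3z^4 - 6z^3 + 27z^2 + 6z - 24) + (z^3 + 4z^2 - z - 4)
  -3z^4 - 6z^3 + 27z^2 + 6z - 24 = (-3z + 6)(z^3 + 4z^2 - z - 4) + (0)
The last nonzero remainder z^3 + 4z^2 - z - 4 is already monic.

z^3 + 4z^2 - z - 4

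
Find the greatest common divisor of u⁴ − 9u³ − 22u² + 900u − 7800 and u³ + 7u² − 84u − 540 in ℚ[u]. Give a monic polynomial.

By polynomial division,
  u⁴ − 9u³ − 22u² + 900u − 7800 = (u − 16)(u³ + 7u² − 84u − 540) + (174u² + 96u − 16440)
  u³ + 7u² − 84u − 540 = ((1/174)u + 187/5046)(174u² + 96u − 16440) + ((5824/841)u + 58240/841)
  174u² + 96u − 16440 = ((73167/2912)u − 345651/1456)((5824/841)u + 58240/841) + (0)
Last nonzero remainder: (5824/841)u + 58240/841. Dividing through by 5824/841 gives the monic gcd u + 10.

u + 10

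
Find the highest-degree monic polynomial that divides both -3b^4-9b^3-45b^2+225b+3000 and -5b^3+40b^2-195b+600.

b-5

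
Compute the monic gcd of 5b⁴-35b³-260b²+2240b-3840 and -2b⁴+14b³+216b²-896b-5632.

b²-64

By polynomial division,
  5b⁴-35b³-260b²+2240b-3840 = (-5/2)(-2b⁴+14b³+216b²-896b-5632) + (280b²-17920)
  -2b⁴+14b³+216b²-896b-5632 = (-(1/140)b²+(1/20)b+11/35)(280b²-17920) + (0)
Last nonzero remainder: 280b²-17920. Dividing through by 280 gives the monic gcd b²-64.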